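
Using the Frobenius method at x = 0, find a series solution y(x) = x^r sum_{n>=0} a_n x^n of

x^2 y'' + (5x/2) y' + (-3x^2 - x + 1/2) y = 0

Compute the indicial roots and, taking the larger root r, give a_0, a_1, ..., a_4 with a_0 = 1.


Write in Frobenius form y'' + (p(x)/x) y' + (q(x)/x^2) y = 0:
  p(x) = 5/2,  q(x) = -3x^2 - x + 1/2.
Indicial equation: r(r-1) + (5/2) r + (1/2) = 0 -> roots r_1 = -1/2, r_2 = -1.
Take r = r_1 = -1/2. Let y(x) = x^r sum_{n>=0} a_n x^n with a_0 = 1.
Substitute y = x^r sum a_n x^n and match x^{r+n}. The recurrence is
  D(n) a_n - 1 a_{n-1} - 3 a_{n-2} = 0,  where D(n) = (r+n)(r+n-1) + (5/2)(r+n) + (1/2).
  a_n = [1 a_{n-1} + 3 a_{n-2}] / D(n).
Since the indicial polynomial factors as (r - r_1)(r - r_2), D(n) = (r_1 + n - r_1)(r_1 + n - r_2) = n(n + 1/2).
Evaluating step by step (a_0 = 1):
  n = 1: D(1) = 1(1 + 1/2) = 3/2; numerator = 1(1) = 1; a_1 = (1)/(3/2) = 2/3
  n = 2: D(2) = 2(2 + 1/2) = 5; numerator = 1(2/3) + 3(1) = 11/3; a_2 = (11/3)/(5) = 11/15
  n = 3: D(3) = 3(3 + 1/2) = 21/2; numerator = 1(11/15) + 3(2/3) = 41/15; a_3 = (41/15)/(21/2) = 82/315
  n = 4: D(4) = 4(4 + 1/2) = 18; numerator = 1(82/315) + 3(11/15) = 155/63; a_4 = (155/63)/(18) = 155/1134

r = -1/2; a_0 = 1; a_1 = 2/3; a_2 = 11/15; a_3 = 82/315; a_4 = 155/1134


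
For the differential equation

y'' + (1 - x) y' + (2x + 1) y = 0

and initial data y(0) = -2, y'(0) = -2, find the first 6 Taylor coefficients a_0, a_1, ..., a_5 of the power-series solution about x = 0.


Ansatz: y(x) = sum_{n>=0} a_n x^n, so y'(x) = sum_{n>=1} n a_n x^(n-1) and y''(x) = sum_{n>=2} n(n-1) a_n x^(n-2).
Substitute into P(x) y'' + Q(x) y' + R(x) y = 0 with P(x) = 1, Q(x) = 1 - x, R(x) = 2x + 1, and match powers of x.
Initial conditions: a_0 = -2, a_1 = -2.
Setting the coefficient of each power of x to zero and solving order by order (substituting the coefficients already found):
  x^0: 2 a_2 + a_1 + a_0 = 0  ->  2 a_2 = -a_1 - a_0 = 4  ->  a_2 = 2
  x^1: 6 a_3 + 2 a_2 + 2 a_0 = 0  ->  6 a_3 = -2 a_2 - 2 a_0 = 0  ->  a_3 = 0
  x^2: 12 a_4 + 3 a_3 - a_2 + 2 a_1 = 0  ->  12 a_4 = -3 a_3 + a_2 - 2 a_1 = 6  ->  a_4 = 1/2
  x^3: 20 a_5 + 4 a_4 - 2 a_3 + 2 a_2 = 0  ->  20 a_5 = -4 a_4 + 2 a_3 - 2 a_2 = -6  ->  a_5 = -3/10
Truncated series: y(x) = -2 - 2 x + 2 x^2 + (1/2) x^4 - (3/10) x^5 + O(x^6).

a_0 = -2; a_1 = -2; a_2 = 2; a_3 = 0; a_4 = 1/2; a_5 = -3/10


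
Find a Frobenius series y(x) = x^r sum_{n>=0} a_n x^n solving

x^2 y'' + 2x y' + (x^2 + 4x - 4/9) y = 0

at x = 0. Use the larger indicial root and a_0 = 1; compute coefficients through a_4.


Write in Frobenius form y'' + (p(x)/x) y' + (q(x)/x^2) y = 0:
  p(x) = 2,  q(x) = x^2 + 4x - 4/9.
Indicial equation: r(r-1) + (2) r + (-4/9) = 0 -> roots r_1 = 1/3, r_2 = -4/3.
Take r = r_1 = 1/3. Let y(x) = x^r sum_{n>=0} a_n x^n with a_0 = 1.
Substitute y = x^r sum a_n x^n and match x^{r+n}. The recurrence is
  D(n) a_n + 4 a_{n-1} + 1 a_{n-2} = 0,  where D(n) = (r+n)(r+n-1) + (2)(r+n) + (-4/9).
  a_n = [-4 a_{n-1} - 1 a_{n-2}] / D(n).
Since the indicial polynomial factors as (r - r_1)(r - r_2), D(n) = (r_1 + n - r_1)(r_1 + n - r_2) = n(n + 5/3).
Evaluating step by step (a_0 = 1):
  n = 1: D(1) = 1(1 + 5/3) = 8/3; numerator = -4(1) = -4; a_1 = (-4)/(8/3) = -3/2
  n = 2: D(2) = 2(2 + 5/3) = 22/3; numerator = -4(-3/2) - 1(1) = 5; a_2 = (5)/(22/3) = 15/22
  n = 3: D(3) = 3(3 + 5/3) = 14; numerator = -4(15/22) - 1(-3/2) = -27/22; a_3 = (-27/22)/(14) = -27/308
  n = 4: D(4) = 4(4 + 5/3) = 68/3; numerator = -4(-27/308) - 1(15/22) = -51/154; a_4 = (-51/154)/(68/3) = -9/616

r = 1/3; a_0 = 1; a_1 = -3/2; a_2 = 15/22; a_3 = -27/308; a_4 = -9/616


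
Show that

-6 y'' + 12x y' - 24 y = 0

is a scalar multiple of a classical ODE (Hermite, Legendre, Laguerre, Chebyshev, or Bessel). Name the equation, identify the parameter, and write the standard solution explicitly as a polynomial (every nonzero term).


All three coefficients share the factor -6; dividing through by -6 gives  y'' - 2x y' + 4 y = 0.
This matches the Hermite equation y'' - 2x y' + 2n y = 0 with 2n = 4, so n = 2; the polynomial solution is H_2(x).
With y = sum_k a_k x^k, matching x^k gives (k+2)(k+1) a_{k+2} = 2(k - n) a_k = 2(k - 2) a_k. The right side vanishes at k = 2, so the series with the parity of 2 terminates at degree 2.
Standard normalization: leading coefficient of H_n is 2^n, so a_2 = 2^2 = 4. Work downward with a_k = (k+1)(k+2) a_{k+2} / (2(k - n)):
  a_0 = (1)(2)(4) / (2(0 - 2)) = 8/(-4) = -2
Hence H_2(x) = 4 x^2 - 2.

H_2(x); series = 4 x^2 - 2


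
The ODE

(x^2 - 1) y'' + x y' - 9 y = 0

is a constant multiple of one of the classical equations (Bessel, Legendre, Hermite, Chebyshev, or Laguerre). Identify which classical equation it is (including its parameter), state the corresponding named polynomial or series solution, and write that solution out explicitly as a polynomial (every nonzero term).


All three coefficients share the factor -1; dividing through by -1 gives  (1 - x^2) y'' - x y' + 9 y = 0.
This matches the Chebyshev equation (1 - x^2) y'' - x y' + n^2 y = 0 (note the -x y' term, not -2x y') with n^2 = 9, so n = 3; the polynomial solution is T_3(x).
With y = sum_k a_k x^k, matching x^k gives (k+2)(k+1) a_{k+2} = (k^2 - n^2) a_k = (k - 3)(k + 3) a_k. The right side vanishes at k = 3, so the series with the parity of 3 terminates at degree 3.
Standard normalization: leading coefficient of T_n is 2^(n-1), so a_3 = 2^2 = 4. Work downward with a_k = (k+1)(k+2) a_{k+2} / ((k - 3)(k + 3)):
  a_1 = (2)(3)(4) / ((1 - 3)(1 + 3)) = 24/(-8) = -3
Hence T_3(x) = 4 x^3 - 3 x.

T_3(x); series = 4 x^3 - 3 x


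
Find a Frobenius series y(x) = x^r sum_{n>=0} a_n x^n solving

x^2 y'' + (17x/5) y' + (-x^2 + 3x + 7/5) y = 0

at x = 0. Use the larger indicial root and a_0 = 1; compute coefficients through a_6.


Write in Frobenius form y'' + (p(x)/x) y' + (q(x)/x^2) y = 0:
  p(x) = 17/5,  q(x) = -x^2 + 3x + 7/5.
Indicial equation: r(r-1) + (17/5) r + (7/5) = 0 -> roots r_1 = -1, r_2 = -7/5.
Take r = r_1 = -1. Let y(x) = x^r sum_{n>=0} a_n x^n with a_0 = 1.
Substitute y = x^r sum a_n x^n and match x^{r+n}. The recurrence is
  D(n) a_n + 3 a_{n-1} - 1 a_{n-2} = 0,  where D(n) = (r+n)(r+n-1) + (17/5)(r+n) + (7/5).
  a_n = [-3 a_{n-1} + 1 a_{n-2}] / D(n).
Since the indicial polynomial factors as (r - r_1)(r - r_2), D(n) = (r_1 + n - r_1)(r_1 + n - r_2) = n(n + 2/5).
Evaluating step by step (a_0 = 1):
  n = 1: D(1) = 1(1 + 2/5) = 7/5; numerator = -3(1) = -3; a_1 = (-3)/(7/5) = -15/7
  n = 2: D(2) = 2(2 + 2/5) = 24/5; numerator = -3(-15/7) + 1(1) = 52/7; a_2 = (52/7)/(24/5) = 65/42
  n = 3: D(3) = 3(3 + 2/5) = 51/5; numerator = -3(65/42) + 1(-15/7) = -95/14; a_3 = (-95/14)/(51/5) = -475/714
  n = 4: D(4) = 4(4 + 2/5) = 88/5; numerator = -3(-475/714) + 1(65/42) = 1265/357; a_4 = (1265/357)/(88/5) = 575/2856
  n = 5: D(5) = 5(5 + 2/5) = 27; numerator = -3(575/2856) + 1(-475/714) = -3625/2856; a_5 = (-3625/2856)/(27) = -3625/77112
  n = 6: D(6) = 6(6 + 2/5) = 192/5; numerator = -3(-3625/77112) + 1(575/2856) = 1100/3213; a_6 = (1100/3213)/(192/5) = 1375/154224

r = -1; a_0 = 1; a_1 = -15/7; a_2 = 65/42; a_3 = -475/714; a_4 = 575/2856; a_5 = -3625/77112; a_6 = 1375/154224


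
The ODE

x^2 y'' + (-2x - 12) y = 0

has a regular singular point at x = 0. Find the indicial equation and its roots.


Divide by x^2 to reach normal form y'' + P_1(x) y' + P_2(x) y = 0 with P_1(x) = 0 and P_2(x) = -2/x - 12/x^2.
x = 0 is a singular point because the y-coefficient -2/x - 12/x^2 has a pole at x = 0.
It is a regular singular point because x P_1(x) = p(x) = 0 and x^2 P_2(x) = q(x) = -2x - 12 are polynomials, hence analytic at x = 0.
p(0) = 0,  q(0) = -12.
Indicial equation: r(r-1) + p(0) r + q(0) = 0, i.e. r^2 + (p(0) - 1) r + q(0) = 0, i.e. r^2 - 1 r - 12 = 0.
Discriminant: (-1)^2 - 4(-12) = 49, so r = (1 ± 7)/2.
Solving: r_1 = 4, r_2 = -3.

indicial: r^2 - 1 r - 12 = 0; roots r_1 = 4, r_2 = -3


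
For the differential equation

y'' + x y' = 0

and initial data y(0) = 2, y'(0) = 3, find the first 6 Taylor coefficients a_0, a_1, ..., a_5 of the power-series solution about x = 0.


Ansatz: y(x) = sum_{n>=0} a_n x^n, so y'(x) = sum_{n>=1} n a_n x^(n-1) and y''(x) = sum_{n>=2} n(n-1) a_n x^(n-2).
Substitute into P(x) y'' + Q(x) y' + R(x) y = 0 with P(x) = 1, Q(x) = x, R(x) = 0, and match powers of x.
Initial conditions: a_0 = 2, a_1 = 3.
Setting the coefficient of each power of x to zero and solving order by order (substituting the coefficients already found):
  x^0: 2 a_2 = 0  ->  a_2 = 0
  x^1: 6 a_3 + a_1 = 0  ->  6 a_3 = -a_1 = -3  ->  a_3 = -1/2
  x^2: 12 a_4 + 2 a_2 = 0  ->  12 a_4 = -2 a_2 = 0  ->  a_4 = 0
  x^3: 20 a_5 + 3 a_3 = 0  ->  20 a_5 = -3 a_3 = 3/2  ->  a_5 = 3/40
Truncated series: y(x) = 2 + 3 x - (1/2) x^3 + (3/40) x^5 + O(x^6).

a_0 = 2; a_1 = 3; a_2 = 0; a_3 = -1/2; a_4 = 0; a_5 = 3/40


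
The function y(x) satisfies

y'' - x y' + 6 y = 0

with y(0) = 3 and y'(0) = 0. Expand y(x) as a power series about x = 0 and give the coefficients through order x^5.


Ansatz: y(x) = sum_{n>=0} a_n x^n, so y'(x) = sum_{n>=1} n a_n x^(n-1) and y''(x) = sum_{n>=2} n(n-1) a_n x^(n-2).
Substitute into P(x) y'' + Q(x) y' + R(x) y = 0 with P(x) = 1, Q(x) = -x, R(x) = 6, and match powers of x.
Initial conditions: a_0 = 3, a_1 = 0.
Setting the coefficient of each power of x to zero and solving order by order (substituting the coefficients already found):
  x^0: 2 a_2 + 6 a_0 = 0  ->  2 a_2 = -6 a_0 = -18  ->  a_2 = -9
  x^1: 6 a_3 + 5 a_1 = 0  ->  6 a_3 = -5 a_1 = 0  ->  a_3 = 0
  x^2: 12 a_4 + 4 a_2 = 0  ->  12 a_4 = -4 a_2 = 36  ->  a_4 = 3
  x^3: 20 a_5 + 3 a_3 = 0  ->  20 a_5 = -3 a_3 = 0  ->  a_5 = 0
Truncated series: y(x) = 3 - 9 x^2 + 3 x^4 + O(x^6).

a_0 = 3; a_1 = 0; a_2 = -9; a_3 = 0; a_4 = 3; a_5 = 0


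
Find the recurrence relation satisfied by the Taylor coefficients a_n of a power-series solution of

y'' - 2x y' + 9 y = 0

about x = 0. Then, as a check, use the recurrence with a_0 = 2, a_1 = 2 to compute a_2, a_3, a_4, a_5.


Substitute y = sum_n a_n x^n.
y''(x) has coefficient (n+2)(n+1) a_{n+2} at x^n;
-2 x y'(x) has coefficient -2 n a_n at x^n (shift);
9 y(x) has coefficient 9 a_n at x^n.
Matching x^n: (n+2)(n+1) a_{n+2} + (-2n + 9) a_n = 0.
Thus a_{n+2} = (2n - 9) / ((n+1)(n+2)) * a_n.

Check with a_0 = 2, a_1 = 2 (apply the recurrence for n = 0, 1, 2, 3): a_0 = 2, a_1 = 2, a_2 = -9, a_3 = -7/3, a_4 = 15/4, a_5 = 7/20.

a_(n+2) = (2n - 9) / ((n+1)(n+2)) * a_n; check: a_0 = 2, a_1 = 2, a_2 = -9, a_3 = -7/3, a_4 = 15/4, a_5 = 7/20


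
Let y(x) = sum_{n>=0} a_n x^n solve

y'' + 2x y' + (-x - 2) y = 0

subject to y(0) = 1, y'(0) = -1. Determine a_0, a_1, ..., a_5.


Ansatz: y(x) = sum_{n>=0} a_n x^n, so y'(x) = sum_{n>=1} n a_n x^(n-1) and y''(x) = sum_{n>=2} n(n-1) a_n x^(n-2).
Substitute into P(x) y'' + Q(x) y' + R(x) y = 0 with P(x) = 1, Q(x) = 2x, R(x) = -x - 2, and match powers of x.
Initial conditions: a_0 = 1, a_1 = -1.
Setting the coefficient of each power of x to zero and solving order by order (substituting the coefficients already found):
  x^0: 2 a_2 - 2 a_0 = 0  ->  2 a_2 = 2 a_0 = 2  ->  a_2 = 1
  x^1: 6 a_3 - a_0 = 0  ->  6 a_3 = a_0 = 1  ->  a_3 = 1/6
  x^2: 12 a_4 + 2 a_2 - a_1 = 0  ->  12 a_4 = -2 a_2 + a_1 = -3  ->  a_4 = -1/4
  x^3: 20 a_5 + 4 a_3 - a_2 = 0  ->  20 a_5 = -4 a_3 + a_2 = 1/3  ->  a_5 = 1/60
Truncated series: y(x) = 1 - x + x^2 + (1/6) x^3 - (1/4) x^4 + (1/60) x^5 + O(x^6).

a_0 = 1; a_1 = -1; a_2 = 1; a_3 = 1/6; a_4 = -1/4; a_5 = 1/60


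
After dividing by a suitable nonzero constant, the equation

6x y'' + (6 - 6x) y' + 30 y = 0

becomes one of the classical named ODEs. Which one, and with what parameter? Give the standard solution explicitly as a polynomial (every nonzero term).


All three coefficients share the factor 6; dividing through by 6 gives  x y'' + (1 - x) y' + 5 y = 0.
This matches the Laguerre equation x y'' + (1 - x) y' + n y = 0 with n = 5; the polynomial solution is L_5(x).
With y = sum_k a_k x^k, matching x^k gives (k+1)k a_{k+1} + (k+1) a_{k+1} - k a_k + n a_k = 0, i.e. (k+1)^2 a_{k+1} = (k - n) a_k = (k - 5) a_k. The right side vanishes at k = 5, so the series terminates at degree 5.
Standard normalization L_n(0) = 1 gives a_0 = 1. Work upward with a_{k+1} = (k - 5) a_k / (k+1)^2:
  a_1 = (0 - 5)(1) / 1^2 = -5/1 = -5
  a_2 = (1 - 5)(-5) / 2^2 = 20/4 = 5
  a_3 = (2 - 5)(5) / 3^2 = -15/9 = -5/3
  a_4 = (3 - 5)(-5/3) / 4^2 = (10/3)/16 = 5/24
  a_5 = (4 - 5)(5/24) / 5^2 = (-5/24)/25 = -1/120
Hence L_5(x) = -x^5/120 + 5 x^4/24 - 5 x^3/3 + 5 x^2 - 5 x + 1.

L_5(x); series = -x^5/120 + 5 x^4/24 - 5 x^3/3 + 5 x^2 - 5 x + 1


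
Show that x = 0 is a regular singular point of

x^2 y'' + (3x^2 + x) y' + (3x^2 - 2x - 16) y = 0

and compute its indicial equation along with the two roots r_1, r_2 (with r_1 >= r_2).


Divide by x^2 to reach normal form y'' + P_1(x) y' + P_2(x) y = 0 with P_1(x) = 3 + 1/x and P_2(x) = 3 - 2/x - 16/x^2.
x = 0 is a singular point because the y'-coefficient 3 + 1/x has a pole at x = 0 and the y-coefficient 3 - 2/x - 16/x^2 has a pole at x = 0.
It is a regular singular point because x P_1(x) = p(x) = 3x + 1 and x^2 P_2(x) = q(x) = 3x^2 - 2x - 16 are polynomials, hence analytic at x = 0.
p(0) = 1,  q(0) = -16.
Indicial equation: r(r-1) + p(0) r + q(0) = 0, i.e. r^2 + (p(0) - 1) r + q(0) = 0, i.e. r^2 - 16 = 0.
Discriminant: (0)^2 - 4(-16) = 64, so r = (0 ± 8)/2.
Solving: r_1 = 4, r_2 = -4.

indicial: r^2 - 16 = 0; roots r_1 = 4, r_2 = -4


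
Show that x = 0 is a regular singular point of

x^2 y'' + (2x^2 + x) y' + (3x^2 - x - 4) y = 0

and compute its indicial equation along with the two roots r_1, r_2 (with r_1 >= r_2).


Divide by x^2 to reach normal form y'' + P_1(x) y' + P_2(x) y = 0 with P_1(x) = 2 + 1/x and P_2(x) = 3 - 1/x - 4/x^2.
x = 0 is a singular point because the y'-coefficient 2 + 1/x has a pole at x = 0 and the y-coefficient 3 - 1/x - 4/x^2 has a pole at x = 0.
It is a regular singular point because x P_1(x) = p(x) = 2x + 1 and x^2 P_2(x) = q(x) = 3x^2 - x - 4 are polynomials, hence analytic at x = 0.
p(0) = 1,  q(0) = -4.
Indicial equation: r(r-1) + p(0) r + q(0) = 0, i.e. r^2 + (p(0) - 1) r + q(0) = 0, i.e. r^2 - 4 = 0.
Discriminant: (0)^2 - 4(-4) = 16, so r = (0 ± 4)/2.
Solving: r_1 = 2, r_2 = -2.

indicial: r^2 - 4 = 0; roots r_1 = 2, r_2 = -2


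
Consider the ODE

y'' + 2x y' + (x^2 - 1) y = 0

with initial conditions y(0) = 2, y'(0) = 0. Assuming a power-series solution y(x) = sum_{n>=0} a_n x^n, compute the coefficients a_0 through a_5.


Ansatz: y(x) = sum_{n>=0} a_n x^n, so y'(x) = sum_{n>=1} n a_n x^(n-1) and y''(x) = sum_{n>=2} n(n-1) a_n x^(n-2).
Substitute into P(x) y'' + Q(x) y' + R(x) y = 0 with P(x) = 1, Q(x) = 2x, R(x) = x^2 - 1, and match powers of x.
Initial conditions: a_0 = 2, a_1 = 0.
Setting the coefficient of each power of x to zero and solving order by order (substituting the coefficients already found):
  x^0: 2 a_2 - a_0 = 0  ->  2 a_2 = a_0 = 2  ->  a_2 = 1
  x^1: 6 a_3 + a_1 = 0  ->  6 a_3 = -a_1 = 0  ->  a_3 = 0
  x^2: 12 a_4 + 3 a_2 + a_0 = 0  ->  12 a_4 = -3 a_2 - a_0 = -5  ->  a_4 = -5/12
  x^3: 20 a_5 + 5 a_3 + a_1 = 0  ->  20 a_5 = -5 a_3 - a_1 = 0  ->  a_5 = 0
Truncated series: y(x) = 2 + x^2 - (5/12) x^4 + O(x^6).

a_0 = 2; a_1 = 0; a_2 = 1; a_3 = 0; a_4 = -5/12; a_5 = 0


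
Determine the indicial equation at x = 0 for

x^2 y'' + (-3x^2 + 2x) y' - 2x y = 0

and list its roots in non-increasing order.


Divide by x^2 to reach normal form y'' + P_1(x) y' + P_2(x) y = 0 with P_1(x) = -3 + 2/x and P_2(x) = -2/x.
x = 0 is a singular point because the y'-coefficient -3 + 2/x has a pole at x = 0 and the y-coefficient -2/x has a pole at x = 0.
It is a regular singular point because x P_1(x) = p(x) = 2 - 3x and x^2 P_2(x) = q(x) = -2x are polynomials, hence analytic at x = 0.
p(0) = 2,  q(0) = 0.
Indicial equation: r(r-1) + p(0) r + q(0) = 0, i.e. r^2 + (p(0) - 1) r + q(0) = 0, i.e. r^2 + 1 r = 0.
Discriminant: (1)^2 - 4(0) = 1, so r = (-1 ± 1)/2.
Solving: r_1 = 0, r_2 = -1.

indicial: r^2 + 1 r = 0; roots r_1 = 0, r_2 = -1


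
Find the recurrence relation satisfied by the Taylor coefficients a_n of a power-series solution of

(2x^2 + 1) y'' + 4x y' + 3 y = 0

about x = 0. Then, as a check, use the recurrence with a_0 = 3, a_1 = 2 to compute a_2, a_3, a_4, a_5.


Substitute y = sum_n a_n x^n.
(1 + 2 x^2) y'' contributes (n+2)(n+1) a_{n+2} + 2 n(n-1) a_n at x^n.
4 x y'(x) contributes 4 n a_n at x^n.
3 y(x) contributes 3 a_n at x^n.
Matching x^n: (n+2)(n+1) a_{n+2} + (2 n(n-1) + 4 n + 3) a_n = 0.
Thus a_{n+2} = (-2 n(n-1) - 4 n - 3) / ((n+1)(n+2)) * a_n.

Check with a_0 = 3, a_1 = 2 (apply the recurrence for n = 0, 1, 2, 3): a_0 = 3, a_1 = 2, a_2 = -9/2, a_3 = -7/3, a_4 = 45/8, a_5 = 63/20.

a_(n+2) = (-2 n(n-1) - 4 n - 3) / ((n+1)(n+2)) * a_n; check: a_0 = 3, a_1 = 2, a_2 = -9/2, a_3 = -7/3, a_4 = 45/8, a_5 = 63/20


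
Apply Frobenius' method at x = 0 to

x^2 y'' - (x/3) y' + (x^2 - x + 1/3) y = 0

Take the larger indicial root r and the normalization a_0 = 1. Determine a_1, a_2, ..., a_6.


Write in Frobenius form y'' + (p(x)/x) y' + (q(x)/x^2) y = 0:
  p(x) = -1/3,  q(x) = x^2 - x + 1/3.
Indicial equation: r(r-1) + (-1/3) r + (1/3) = 0 -> roots r_1 = 1, r_2 = 1/3.
Take r = r_1 = 1. Let y(x) = x^r sum_{n>=0} a_n x^n with a_0 = 1.
Substitute y = x^r sum a_n x^n and match x^{r+n}. The recurrence is
  D(n) a_n - 1 a_{n-1} + 1 a_{n-2} = 0,  where D(n) = (r+n)(r+n-1) + (-1/3)(r+n) + (1/3).
  a_n = [1 a_{n-1} - 1 a_{n-2}] / D(n).
Since the indicial polynomial factors as (r - r_1)(r - r_2), D(n) = (r_1 + n - r_1)(r_1 + n - r_2) = n(n + 2/3).
Evaluating step by step (a_0 = 1):
  n = 1: D(1) = 1(1 + 2/3) = 5/3; numerator = 1(1) = 1; a_1 = (1)/(5/3) = 3/5
  n = 2: D(2) = 2(2 + 2/3) = 16/3; numerator = 1(3/5) - 1(1) = -2/5; a_2 = (-2/5)/(16/3) = -3/40
  n = 3: D(3) = 3(3 + 2/3) = 11; numerator = 1(-3/40) - 1(3/5) = -27/40; a_3 = (-27/40)/(11) = -27/440
  n = 4: D(4) = 4(4 + 2/3) = 56/3; numerator = 1(-27/440) - 1(-3/40) = 3/220; a_4 = (3/220)/(56/3) = 9/12320
  n = 5: D(5) = 5(5 + 2/3) = 85/3; numerator = 1(9/12320) - 1(-27/440) = 153/2464; a_5 = (153/2464)/(85/3) = 27/12320
  n = 6: D(6) = 6(6 + 2/3) = 40; numerator = 1(27/12320) - 1(9/12320) = 9/6160; a_6 = (9/6160)/(40) = 9/246400

r = 1; a_0 = 1; a_1 = 3/5; a_2 = -3/40; a_3 = -27/440; a_4 = 9/12320; a_5 = 27/12320; a_6 = 9/246400


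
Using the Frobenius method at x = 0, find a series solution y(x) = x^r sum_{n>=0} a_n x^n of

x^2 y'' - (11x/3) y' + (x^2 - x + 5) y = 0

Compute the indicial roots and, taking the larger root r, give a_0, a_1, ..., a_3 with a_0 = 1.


Write in Frobenius form y'' + (p(x)/x) y' + (q(x)/x^2) y = 0:
  p(x) = -11/3,  q(x) = x^2 - x + 5.
Indicial equation: r(r-1) + (-11/3) r + (5) = 0 -> roots r_1 = 3, r_2 = 5/3.
Take r = r_1 = 3. Let y(x) = x^r sum_{n>=0} a_n x^n with a_0 = 1.
Substitute y = x^r sum a_n x^n and match x^{r+n}. The recurrence is
  D(n) a_n - 1 a_{n-1} + 1 a_{n-2} = 0,  where D(n) = (r+n)(r+n-1) + (-11/3)(r+n) + (5).
  a_n = [1 a_{n-1} - 1 a_{n-2}] / D(n).
Since the indicial polynomial factors as (r - r_1)(r - r_2), D(n) = (r_1 + n - r_1)(r_1 + n - r_2) = n(n + 4/3).
Evaluating step by step (a_0 = 1):
  n = 1: D(1) = 1(1 + 4/3) = 7/3; numerator = 1(1) = 1; a_1 = (1)/(7/3) = 3/7
  n = 2: D(2) = 2(2 + 4/3) = 20/3; numerator = 1(3/7) - 1(1) = -4/7; a_2 = (-4/7)/(20/3) = -3/35
  n = 3: D(3) = 3(3 + 4/3) = 13; numerator = 1(-3/35) - 1(3/7) = -18/35; a_3 = (-18/35)/(13) = -18/455

r = 3; a_0 = 1; a_1 = 3/7; a_2 = -3/35; a_3 = -18/455


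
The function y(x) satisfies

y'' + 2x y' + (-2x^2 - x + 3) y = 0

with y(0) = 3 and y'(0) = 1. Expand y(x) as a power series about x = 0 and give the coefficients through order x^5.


Ansatz: y(x) = sum_{n>=0} a_n x^n, so y'(x) = sum_{n>=1} n a_n x^(n-1) and y''(x) = sum_{n>=2} n(n-1) a_n x^(n-2).
Substitute into P(x) y'' + Q(x) y' + R(x) y = 0 with P(x) = 1, Q(x) = 2x, R(x) = -2x^2 - x + 3, and match powers of x.
Initial conditions: a_0 = 3, a_1 = 1.
Setting the coefficient of each power of x to zero and solving order by order (substituting the coefficients already found):
  x^0: 2 a_2 + 3 a_0 = 0  ->  2 a_2 = -3 a_0 = -9  ->  a_2 = -9/2
  x^1: 6 a_3 + 5 a_1 - a_0 = 0  ->  6 a_3 = -5 a_1 + a_0 = -2  ->  a_3 = -1/3
  x^2: 12 a_4 + 7 a_2 - a_1 - 2 a_0 = 0  ->  12 a_4 = -7 a_2 + a_1 + 2 a_0 = 77/2  ->  a_4 = 77/24
  x^3: 20 a_5 + 9 a_3 - a_2 - 2 a_1 = 0  ->  20 a_5 = -9 a_3 + a_2 + 2 a_1 = 1/2  ->  a_5 = 1/40
Truncated series: y(x) = 3 + x - (9/2) x^2 - (1/3) x^3 + (77/24) x^4 + (1/40) x^5 + O(x^6).

a_0 = 3; a_1 = 1; a_2 = -9/2; a_3 = -1/3; a_4 = 77/24; a_5 = 1/40


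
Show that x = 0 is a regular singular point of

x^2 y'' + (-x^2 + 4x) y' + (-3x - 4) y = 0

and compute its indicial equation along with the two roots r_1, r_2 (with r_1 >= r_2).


Divide by x^2 to reach normal form y'' + P_1(x) y' + P_2(x) y = 0 with P_1(x) = -1 + 4/x and P_2(x) = -3/x - 4/x^2.
x = 0 is a singular point because the y'-coefficient -1 + 4/x has a pole at x = 0 and the y-coefficient -3/x - 4/x^2 has a pole at x = 0.
It is a regular singular point because x P_1(x) = p(x) = 4 - x and x^2 P_2(x) = q(x) = -3x - 4 are polynomials, hence analytic at x = 0.
p(0) = 4,  q(0) = -4.
Indicial equation: r(r-1) + p(0) r + q(0) = 0, i.e. r^2 + (p(0) - 1) r + q(0) = 0, i.e. r^2 + 3 r - 4 = 0.
Discriminant: (3)^2 - 4(-4) = 25, so r = (-3 ± 5)/2.
Solving: r_1 = 1, r_2 = -4.

indicial: r^2 + 3 r - 4 = 0; roots r_1 = 1, r_2 = -4


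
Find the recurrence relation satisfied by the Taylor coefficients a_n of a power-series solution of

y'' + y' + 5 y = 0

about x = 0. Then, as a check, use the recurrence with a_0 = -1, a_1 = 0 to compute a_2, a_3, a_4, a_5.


Substitute y = sum_n a_n x^n.
y''(x) has coefficient (n+2)(n+1) a_{n+2} at x^n;
y'(x) has coefficient (n+1) a_{n+1} at x^n;
5 y(x) has coefficient 5 a_n at x^n.
Matching x^n: (n+2)(n+1) a_{n+2} + (n+1) a_{n+1} + 5 a_n = 0.
Thus a_{n+2} = [-(n+1) a_{n+1} - 5 a_n] / ((n+1)(n+2)).

Check with a_0 = -1, a_1 = 0 (apply the recurrence for n = 0, 1, 2, 3): a_0 = -1, a_1 = 0, a_2 = 5/2, a_3 = -5/6, a_4 = -5/6, a_5 = 3/8.

a_(n+2) = [-(n+1) a_(n+1) - 5 a_n] / ((n+1)(n+2)); check: a_0 = -1, a_1 = 0, a_2 = 5/2, a_3 = -5/6, a_4 = -5/6, a_5 = 3/8


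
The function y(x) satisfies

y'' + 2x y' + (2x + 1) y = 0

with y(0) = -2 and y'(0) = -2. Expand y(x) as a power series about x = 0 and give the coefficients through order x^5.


Ansatz: y(x) = sum_{n>=0} a_n x^n, so y'(x) = sum_{n>=1} n a_n x^(n-1) and y''(x) = sum_{n>=2} n(n-1) a_n x^(n-2).
Substitute into P(x) y'' + Q(x) y' + R(x) y = 0 with P(x) = 1, Q(x) = 2x, R(x) = 2x + 1, and match powers of x.
Initial conditions: a_0 = -2, a_1 = -2.
Setting the coefficient of each power of x to zero and solving order by order (substituting the coefficients already found):
  x^0: 2 a_2 + a_0 = 0  ->  2 a_2 = -a_0 = 2  ->  a_2 = 1
  x^1: 6 a_3 + 3 a_1 + 2 a_0 = 0  ->  6 a_3 = -3 a_1 - 2 a_0 = 10  ->  a_3 = 5/3
  x^2: 12 a_4 + 5 a_2 + 2 a_1 = 0  ->  12 a_4 = -5 a_2 - 2 a_1 = -1  ->  a_4 = -1/12
  x^3: 20 a_5 + 7 a_3 + 2 a_2 = 0  ->  20 a_5 = -7 a_3 - 2 a_2 = -41/3  ->  a_5 = -41/60
Truncated series: y(x) = -2 - 2 x + x^2 + (5/3) x^3 - (1/12) x^4 - (41/60) x^5 + O(x^6).

a_0 = -2; a_1 = -2; a_2 = 1; a_3 = 5/3; a_4 = -1/12; a_5 = -41/60


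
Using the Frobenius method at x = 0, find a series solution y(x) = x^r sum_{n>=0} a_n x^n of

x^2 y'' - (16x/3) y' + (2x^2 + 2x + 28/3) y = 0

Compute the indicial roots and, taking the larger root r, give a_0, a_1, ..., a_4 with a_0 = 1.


Write in Frobenius form y'' + (p(x)/x) y' + (q(x)/x^2) y = 0:
  p(x) = -16/3,  q(x) = 2x^2 + 2x + 28/3.
Indicial equation: r(r-1) + (-16/3) r + (28/3) = 0 -> roots r_1 = 4, r_2 = 7/3.
Take r = r_1 = 4. Let y(x) = x^r sum_{n>=0} a_n x^n with a_0 = 1.
Substitute y = x^r sum a_n x^n and match x^{r+n}. The recurrence is
  D(n) a_n + 2 a_{n-1} + 2 a_{n-2} = 0,  where D(n) = (r+n)(r+n-1) + (-16/3)(r+n) + (28/3).
  a_n = [-2 a_{n-1} - 2 a_{n-2}] / D(n).
Since the indicial polynomial factors as (r - r_1)(r - r_2), D(n) = (r_1 + n - r_1)(r_1 + n - r_2) = n(n + 5/3).
Evaluating step by step (a_0 = 1):
  n = 1: D(1) = 1(1 + 5/3) = 8/3; numerator = -2(1) = -2; a_1 = (-2)/(8/3) = -3/4
  n = 2: D(2) = 2(2 + 5/3) = 22/3; numerator = -2(-3/4) - 2(1) = -1/2; a_2 = (-1/2)/(22/3) = -3/44
  n = 3: D(3) = 3(3 + 5/3) = 14; numerator = -2(-3/44) - 2(-3/4) = 18/11; a_3 = (18/11)/(14) = 9/77
  n = 4: D(4) = 4(4 + 5/3) = 68/3; numerator = -2(9/77) - 2(-3/44) = -15/154; a_4 = (-15/154)/(68/3) = -45/10472

r = 4; a_0 = 1; a_1 = -3/4; a_2 = -3/44; a_3 = 9/77; a_4 = -45/10472


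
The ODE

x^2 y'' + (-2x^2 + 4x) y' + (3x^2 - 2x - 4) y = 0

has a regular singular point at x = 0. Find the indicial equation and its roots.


Divide by x^2 to reach normal form y'' + P_1(x) y' + P_2(x) y = 0 with P_1(x) = -2 + 4/x and P_2(x) = 3 - 2/x - 4/x^2.
x = 0 is a singular point because the y'-coefficient -2 + 4/x has a pole at x = 0 and the y-coefficient 3 - 2/x - 4/x^2 has a pole at x = 0.
It is a regular singular point because x P_1(x) = p(x) = 4 - 2x and x^2 P_2(x) = q(x) = 3x^2 - 2x - 4 are polynomials, hence analytic at x = 0.
p(0) = 4,  q(0) = -4.
Indicial equation: r(r-1) + p(0) r + q(0) = 0, i.e. r^2 + (p(0) - 1) r + q(0) = 0, i.e. r^2 + 3 r - 4 = 0.
Discriminant: (3)^2 - 4(-4) = 25, so r = (-3 ± 5)/2.
Solving: r_1 = 1, r_2 = -4.

indicial: r^2 + 3 r - 4 = 0; roots r_1 = 1, r_2 = -4


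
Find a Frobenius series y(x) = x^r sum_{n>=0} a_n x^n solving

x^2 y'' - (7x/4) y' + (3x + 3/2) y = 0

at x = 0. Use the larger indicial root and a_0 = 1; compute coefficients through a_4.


Write in Frobenius form y'' + (p(x)/x) y' + (q(x)/x^2) y = 0:
  p(x) = -7/4,  q(x) = 3x + 3/2.
Indicial equation: r(r-1) + (-7/4) r + (3/2) = 0 -> roots r_1 = 2, r_2 = 3/4.
Take r = r_1 = 2. Let y(x) = x^r sum_{n>=0} a_n x^n with a_0 = 1.
Substitute y = x^r sum a_n x^n and match x^{r+n}. The recurrence is
  D(n) a_n + 3 a_{n-1} = 0,  where D(n) = (r+n)(r+n-1) + (-7/4)(r+n) + (3/2).
  a_n = -3 / D(n) * a_{n-1}.
Since the indicial polynomial factors as (r - r_1)(r - r_2), D(n) = (r_1 + n - r_1)(r_1 + n - r_2) = n(n + 5/4).
Evaluating step by step (a_0 = 1):
  n = 1: D(1) = 1(1 + 5/4) = 9/4; numerator = -3(1) = -3; a_1 = (-3)/(9/4) = -4/3
  n = 2: D(2) = 2(2 + 5/4) = 13/2; numerator = -3(-4/3) = 4; a_2 = (4)/(13/2) = 8/13
  n = 3: D(3) = 3(3 + 5/4) = 51/4; numerator = -3(8/13) = -24/13; a_3 = (-24/13)/(51/4) = -32/221
  n = 4: D(4) = 4(4 + 5/4) = 21; numerator = -3(-32/221) = 96/221; a_4 = (96/221)/(21) = 32/1547

r = 2; a_0 = 1; a_1 = -4/3; a_2 = 8/13; a_3 = -32/221; a_4 = 32/1547


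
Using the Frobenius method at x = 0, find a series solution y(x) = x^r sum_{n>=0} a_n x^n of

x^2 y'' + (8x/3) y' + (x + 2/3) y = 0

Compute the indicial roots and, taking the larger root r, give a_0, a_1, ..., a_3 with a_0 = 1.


Write in Frobenius form y'' + (p(x)/x) y' + (q(x)/x^2) y = 0:
  p(x) = 8/3,  q(x) = x + 2/3.
Indicial equation: r(r-1) + (8/3) r + (2/3) = 0 -> roots r_1 = -2/3, r_2 = -1.
Take r = r_1 = -2/3. Let y(x) = x^r sum_{n>=0} a_n x^n with a_0 = 1.
Substitute y = x^r sum a_n x^n and match x^{r+n}. The recurrence is
  D(n) a_n + 1 a_{n-1} = 0,  where D(n) = (r+n)(r+n-1) + (8/3)(r+n) + (2/3).
  a_n = -1 / D(n) * a_{n-1}.
Since the indicial polynomial factors as (r - r_1)(r - r_2), D(n) = (r_1 + n - r_1)(r_1 + n - r_2) = n(n + 1/3).
Evaluating step by step (a_0 = 1):
  n = 1: D(1) = 1(1 + 1/3) = 4/3; numerator = -1(1) = -1; a_1 = (-1)/(4/3) = -3/4
  n = 2: D(2) = 2(2 + 1/3) = 14/3; numerator = -1(-3/4) = 3/4; a_2 = (3/4)/(14/3) = 9/56
  n = 3: D(3) = 3(3 + 1/3) = 10; numerator = -1(9/56) = -9/56; a_3 = (-9/56)/(10) = -9/560

r = -2/3; a_0 = 1; a_1 = -3/4; a_2 = 9/56; a_3 = -9/560


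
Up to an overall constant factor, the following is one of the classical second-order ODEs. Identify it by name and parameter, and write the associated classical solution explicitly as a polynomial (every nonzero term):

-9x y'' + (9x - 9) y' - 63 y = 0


All three coefficients share the factor -9; dividing through by -9 gives  x y'' + (1 - x) y' + 7 y = 0.
This matches the Laguerre equation x y'' + (1 - x) y' + n y = 0 with n = 7; the polynomial solution is L_7(x).
With y = sum_k a_k x^k, matching x^k gives (k+1)k a_{k+1} + (k+1) a_{k+1} - k a_k + n a_k = 0, i.e. (k+1)^2 a_{k+1} = (k - n) a_k = (k - 7) a_k. The right side vanishes at k = 7, so the series terminates at degree 7.
Standard normalization L_n(0) = 1 gives a_0 = 1. Work upward with a_{k+1} = (k - 7) a_k / (k+1)^2:
  a_1 = (0 - 7)(1) / 1^2 = -7/1 = -7
  a_2 = (1 - 7)(-7) / 2^2 = 42/4 = 21/2
  a_3 = (2 - 7)(21/2) / 3^2 = (-105/2)/9 = -35/6
  a_4 = (3 - 7)(-35/6) / 4^2 = (70/3)/16 = 35/24
  a_5 = (4 - 7)(35/24) / 5^2 = (-35/8)/25 = -7/40
  a_6 = (5 - 7)(-7/40) / 6^2 = (7/20)/36 = 7/720
  a_7 = (6 - 7)(7/720) / 7^2 = (-7/720)/49 = -1/5040
Hence L_7(x) = -x^7/5040 + 7 x^6/720 - 7 x^5/40 + 35 x^4/24 - 35 x^3/6 + 21 x^2/2 - 7 x + 1.

L_7(x); series = -x^7/5040 + 7 x^6/720 - 7 x^5/40 + 35 x^4/24 - 35 x^3/6 + 21 x^2/2 - 7 x + 1


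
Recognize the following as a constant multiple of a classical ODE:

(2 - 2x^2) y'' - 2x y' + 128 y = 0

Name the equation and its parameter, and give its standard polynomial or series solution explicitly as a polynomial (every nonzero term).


All three coefficients share the factor 2; dividing through by 2 gives  (1 - x^2) y'' - x y' + 64 y = 0.
This matches the Chebyshev equation (1 - x^2) y'' - x y' + n^2 y = 0 (note the -x y' term, not -2x y') with n^2 = 64, so n = 8; the polynomial solution is T_8(x).
With y = sum_k a_k x^k, matching x^k gives (k+2)(k+1) a_{k+2} = (k^2 - n^2) a_k = (k - 8)(k + 8) a_k. The right side vanishes at k = 8, so the series with the parity of 8 terminates at degree 8.
Standard normalization: leading coefficient of T_n is 2^(n-1), so a_8 = 2^7 = 128. Work downward with a_k = (k+1)(k+2) a_{k+2} / ((k - 8)(k + 8)):
  a_6 = (7)(8)(128) / ((6 - 8)(6 + 8)) = 7168/(-28) = -256
  a_4 = (5)(6)(-256) / ((4 - 8)(4 + 8)) = -7680/(-48) = 160
  a_2 = (3)(4)(160) / ((2 - 8)(2 + 8)) = 1920/(-60) = -32
  a_0 = (1)(2)(-32) / ((0 - 8)(0 + 8)) = -64/(-64) = 1
Hence T_8(x) = 128 x^8 - 256 x^6 + 160 x^4 - 32 x^2 + 1.

T_8(x); series = 128 x^8 - 256 x^6 + 160 x^4 - 32 x^2 + 1


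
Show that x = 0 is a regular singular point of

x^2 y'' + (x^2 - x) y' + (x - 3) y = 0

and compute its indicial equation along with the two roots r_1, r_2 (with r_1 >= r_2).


Divide by x^2 to reach normal form y'' + P_1(x) y' + P_2(x) y = 0 with P_1(x) = 1 - 1/x and P_2(x) = 1/x - 3/x^2.
x = 0 is a singular point because the y'-coefficient 1 - 1/x has a pole at x = 0 and the y-coefficient 1/x - 3/x^2 has a pole at x = 0.
It is a regular singular point because x P_1(x) = p(x) = x - 1 and x^2 P_2(x) = q(x) = x - 3 are polynomials, hence analytic at x = 0.
p(0) = -1,  q(0) = -3.
Indicial equation: r(r-1) + p(0) r + q(0) = 0, i.e. r^2 + (p(0) - 1) r + q(0) = 0, i.e. r^2 - 2 r - 3 = 0.
Discriminant: (-2)^2 - 4(-3) = 16, so r = (2 ± 4)/2.
Solving: r_1 = 3, r_2 = -1.

indicial: r^2 - 2 r - 3 = 0; roots r_1 = 3, r_2 = -1


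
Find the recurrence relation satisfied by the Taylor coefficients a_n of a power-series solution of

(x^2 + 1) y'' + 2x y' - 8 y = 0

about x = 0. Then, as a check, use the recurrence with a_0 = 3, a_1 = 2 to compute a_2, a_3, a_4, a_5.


Substitute y = sum_n a_n x^n.
(1 + 1 x^2) y'' contributes (n+2)(n+1) a_{n+2} + n(n-1) a_n at x^n.
2 x y'(x) contributes 2 n a_n at x^n.
-8 y(x) contributes -8 a_n at x^n.
Matching x^n: (n+2)(n+1) a_{n+2} + (n(n-1) + 2 n - 8) a_n = 0.
Thus a_{n+2} = (-n(n-1) - 2 n + 8) / ((n+1)(n+2)) * a_n.

Check with a_0 = 3, a_1 = 2 (apply the recurrence for n = 0, 1, 2, 3): a_0 = 3, a_1 = 2, a_2 = 12, a_3 = 2, a_4 = 2, a_5 = -2/5.

a_(n+2) = (-n(n-1) - 2 n + 8) / ((n+1)(n+2)) * a_n; check: a_0 = 3, a_1 = 2, a_2 = 12, a_3 = 2, a_4 = 2, a_5 = -2/5


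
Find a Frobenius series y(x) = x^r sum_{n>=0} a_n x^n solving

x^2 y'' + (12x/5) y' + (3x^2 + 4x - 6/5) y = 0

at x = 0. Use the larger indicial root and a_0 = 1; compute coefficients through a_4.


Write in Frobenius form y'' + (p(x)/x) y' + (q(x)/x^2) y = 0:
  p(x) = 12/5,  q(x) = 3x^2 + 4x - 6/5.
Indicial equation: r(r-1) + (12/5) r + (-6/5) = 0 -> roots r_1 = 3/5, r_2 = -2.
Take r = r_1 = 3/5. Let y(x) = x^r sum_{n>=0} a_n x^n with a_0 = 1.
Substitute y = x^r sum a_n x^n and match x^{r+n}. The recurrence is
  D(n) a_n + 4 a_{n-1} + 3 a_{n-2} = 0,  where D(n) = (r+n)(r+n-1) + (12/5)(r+n) + (-6/5).
  a_n = [-4 a_{n-1} - 3 a_{n-2}] / D(n).
Since the indicial polynomial factors as (r - r_1)(r - r_2), D(n) = (r_1 + n - r_1)(r_1 + n - r_2) = n(n + 13/5).
Evaluating step by step (a_0 = 1):
  n = 1: D(1) = 1(1 + 13/5) = 18/5; numerator = -4(1) = -4; a_1 = (-4)/(18/5) = -10/9
  n = 2: D(2) = 2(2 + 13/5) = 46/5; numerator = -4(-10/9) - 3(1) = 13/9; a_2 = (13/9)/(46/5) = 65/414
  n = 3: D(3) = 3(3 + 13/5) = 84/5; numerator = -4(65/414) - 3(-10/9) = 560/207; a_3 = (560/207)/(84/5) = 100/621
  n = 4: D(4) = 4(4 + 13/5) = 132/5; numerator = -4(100/621) - 3(65/414) = -1385/1242; a_4 = (-1385/1242)/(132/5) = -6925/163944

r = 3/5; a_0 = 1; a_1 = -10/9; a_2 = 65/414; a_3 = 100/621; a_4 = -6925/163944


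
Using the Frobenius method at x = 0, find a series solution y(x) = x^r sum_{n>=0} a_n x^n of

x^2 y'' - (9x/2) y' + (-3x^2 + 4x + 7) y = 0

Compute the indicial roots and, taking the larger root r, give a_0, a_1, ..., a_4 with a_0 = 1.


Write in Frobenius form y'' + (p(x)/x) y' + (q(x)/x^2) y = 0:
  p(x) = -9/2,  q(x) = -3x^2 + 4x + 7.
Indicial equation: r(r-1) + (-9/2) r + (7) = 0 -> roots r_1 = 7/2, r_2 = 2.
Take r = r_1 = 7/2. Let y(x) = x^r sum_{n>=0} a_n x^n with a_0 = 1.
Substitute y = x^r sum a_n x^n and match x^{r+n}. The recurrence is
  D(n) a_n + 4 a_{n-1} - 3 a_{n-2} = 0,  where D(n) = (r+n)(r+n-1) + (-9/2)(r+n) + (7).
  a_n = [-4 a_{n-1} + 3 a_{n-2}] / D(n).
Since the indicial polynomial factors as (r - r_1)(r - r_2), D(n) = (r_1 + n - r_1)(r_1 + n - r_2) = n(n + 3/2).
Evaluating step by step (a_0 = 1):
  n = 1: D(1) = 1(1 + 3/2) = 5/2; numerator = -4(1) = -4; a_1 = (-4)/(5/2) = -8/5
  n = 2: D(2) = 2(2 + 3/2) = 7; numerator = -4(-8/5) + 3(1) = 47/5; a_2 = (47/5)/(7) = 47/35
  n = 3: D(3) = 3(3 + 3/2) = 27/2; numerator = -4(47/35) + 3(-8/5) = -356/35; a_3 = (-356/35)/(27/2) = -712/945
  n = 4: D(4) = 4(4 + 3/2) = 22; numerator = -4(-712/945) + 3(47/35) = 1331/189; a_4 = (1331/189)/(22) = 121/378

r = 7/2; a_0 = 1; a_1 = -8/5; a_2 = 47/35; a_3 = -712/945; a_4 = 121/378


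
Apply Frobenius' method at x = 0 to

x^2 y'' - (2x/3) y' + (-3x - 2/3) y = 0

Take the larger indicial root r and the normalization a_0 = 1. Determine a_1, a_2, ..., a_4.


Write in Frobenius form y'' + (p(x)/x) y' + (q(x)/x^2) y = 0:
  p(x) = -2/3,  q(x) = -3x - 2/3.
Indicial equation: r(r-1) + (-2/3) r + (-2/3) = 0 -> roots r_1 = 2, r_2 = -1/3.
Take r = r_1 = 2. Let y(x) = x^r sum_{n>=0} a_n x^n with a_0 = 1.
Substitute y = x^r sum a_n x^n and match x^{r+n}. The recurrence is
  D(n) a_n - 3 a_{n-1} = 0,  where D(n) = (r+n)(r+n-1) + (-2/3)(r+n) + (-2/3).
  a_n = 3 / D(n) * a_{n-1}.
Since the indicial polynomial factors as (r - r_1)(r - r_2), D(n) = (r_1 + n - r_1)(r_1 + n - r_2) = n(n + 7/3).
Evaluating step by step (a_0 = 1):
  n = 1: D(1) = 1(1 + 7/3) = 10/3; numerator = 3(1) = 3; a_1 = (3)/(10/3) = 9/10
  n = 2: D(2) = 2(2 + 7/3) = 26/3; numerator = 3(9/10) = 27/10; a_2 = (27/10)/(26/3) = 81/260
  n = 3: D(3) = 3(3 + 7/3) = 16; numerator = 3(81/260) = 243/260; a_3 = (243/260)/(16) = 243/4160
  n = 4: D(4) = 4(4 + 7/3) = 76/3; numerator = 3(243/4160) = 729/4160; a_4 = (729/4160)/(76/3) = 2187/316160

r = 2; a_0 = 1; a_1 = 9/10; a_2 = 81/260; a_3 = 243/4160; a_4 = 2187/316160


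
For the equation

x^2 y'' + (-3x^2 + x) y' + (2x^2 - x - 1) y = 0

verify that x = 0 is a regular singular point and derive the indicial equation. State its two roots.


Divide by x^2 to reach normal form y'' + P_1(x) y' + P_2(x) y = 0 with P_1(x) = -3 + 1/x and P_2(x) = 2 - 1/x - 1/x^2.
x = 0 is a singular point because the y'-coefficient -3 + 1/x has a pole at x = 0 and the y-coefficient 2 - 1/x - 1/x^2 has a pole at x = 0.
It is a regular singular point because x P_1(x) = p(x) = 1 - 3x and x^2 P_2(x) = q(x) = 2x^2 - x - 1 are polynomials, hence analytic at x = 0.
p(0) = 1,  q(0) = -1.
Indicial equation: r(r-1) + p(0) r + q(0) = 0, i.e. r^2 + (p(0) - 1) r + q(0) = 0, i.e. r^2 - 1 = 0.
Discriminant: (0)^2 - 4(-1) = 4, so r = (0 ± 2)/2.
Solving: r_1 = 1, r_2 = -1.

indicial: r^2 - 1 = 0; roots r_1 = 1, r_2 = -1


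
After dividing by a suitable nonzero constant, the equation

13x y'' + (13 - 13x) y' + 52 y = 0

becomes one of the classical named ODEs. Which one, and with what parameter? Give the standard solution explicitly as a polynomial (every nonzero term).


All three coefficients share the factor 13; dividing through by 13 gives  x y'' + (1 - x) y' + 4 y = 0.
This matches the Laguerre equation x y'' + (1 - x) y' + n y = 0 with n = 4; the polynomial solution is L_4(x).
With y = sum_k a_k x^k, matching x^k gives (k+1)k a_{k+1} + (k+1) a_{k+1} - k a_k + n a_k = 0, i.e. (k+1)^2 a_{k+1} = (k - n) a_k = (k - 4) a_k. The right side vanishes at k = 4, so the series terminates at degree 4.
Standard normalization L_n(0) = 1 gives a_0 = 1. Work upward with a_{k+1} = (k - 4) a_k / (k+1)^2:
  a_1 = (0 - 4)(1) / 1^2 = -4/1 = -4
  a_2 = (1 - 4)(-4) / 2^2 = 12/4 = 3
  a_3 = (2 - 4)(3) / 3^2 = -6/9 = -2/3
  a_4 = (3 - 4)(-2/3) / 4^2 = (2/3)/16 = 1/24
Hence L_4(x) = x^4/24 - 2 x^3/3 + 3 x^2 - 4 x + 1.

L_4(x); series = x^4/24 - 2 x^3/3 + 3 x^2 - 4 x + 1


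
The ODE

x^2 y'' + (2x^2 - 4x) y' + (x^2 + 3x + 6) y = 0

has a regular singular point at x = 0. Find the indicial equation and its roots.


Divide by x^2 to reach normal form y'' + P_1(x) y' + P_2(x) y = 0 with P_1(x) = 2 - 4/x and P_2(x) = 1 + 3/x + 6/x^2.
x = 0 is a singular point because the y'-coefficient 2 - 4/x has a pole at x = 0 and the y-coefficient 1 + 3/x + 6/x^2 has a pole at x = 0.
It is a regular singular point because x P_1(x) = p(x) = 2x - 4 and x^2 P_2(x) = q(x) = x^2 + 3x + 6 are polynomials, hence analytic at x = 0.
p(0) = -4,  q(0) = 6.
Indicial equation: r(r-1) + p(0) r + q(0) = 0, i.e. r^2 + (p(0) - 1) r + q(0) = 0, i.e. r^2 - 5 r + 6 = 0.
Discriminant: (-5)^2 - 4(6) = 1, so r = (5 ± 1)/2.
Solving: r_1 = 3, r_2 = 2.

indicial: r^2 - 5 r + 6 = 0; roots r_1 = 3, r_2 = 2


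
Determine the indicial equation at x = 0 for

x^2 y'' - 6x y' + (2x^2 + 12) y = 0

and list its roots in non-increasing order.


Divide by x^2 to reach normal form y'' + P_1(x) y' + P_2(x) y = 0 with P_1(x) = -6/x and P_2(x) = 2 + 12/x^2.
x = 0 is a singular point because the y'-coefficient -6/x has a pole at x = 0 and the y-coefficient 2 + 12/x^2 has a pole at x = 0.
It is a regular singular point because x P_1(x) = p(x) = -6 and x^2 P_2(x) = q(x) = 2x^2 + 12 are polynomials, hence analytic at x = 0.
p(0) = -6,  q(0) = 12.
Indicial equation: r(r-1) + p(0) r + q(0) = 0, i.e. r^2 + (p(0) - 1) r + q(0) = 0, i.e. r^2 - 7 r + 12 = 0.
Discriminant: (-7)^2 - 4(12) = 1, so r = (7 ± 1)/2.
Solving: r_1 = 4, r_2 = 3.

indicial: r^2 - 7 r + 12 = 0; roots r_1 = 4, r_2 = 3


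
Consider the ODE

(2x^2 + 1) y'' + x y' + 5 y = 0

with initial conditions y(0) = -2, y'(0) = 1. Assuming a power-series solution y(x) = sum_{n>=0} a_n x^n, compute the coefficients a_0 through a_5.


Ansatz: y(x) = sum_{n>=0} a_n x^n, so y'(x) = sum_{n>=1} n a_n x^(n-1) and y''(x) = sum_{n>=2} n(n-1) a_n x^(n-2).
Substitute into P(x) y'' + Q(x) y' + R(x) y = 0 with P(x) = 2x^2 + 1, Q(x) = x, R(x) = 5, and match powers of x.
Initial conditions: a_0 = -2, a_1 = 1.
Setting the coefficient of each power of x to zero and solving order by order (substituting the coefficients already found):
  x^0: 2 a_2 + 5 a_0 = 0  ->  2 a_2 = -5 a_0 = 10  ->  a_2 = 5
  x^1: 6 a_3 + 6 a_1 = 0  ->  6 a_3 = -6 a_1 = -6  ->  a_3 = -1
  x^2: 12 a_4 + 11 a_2 = 0  ->  12 a_4 = -11 a_2 = -55  ->  a_4 = -55/12
  x^3: 20 a_5 + 20 a_3 = 0  ->  20 a_5 = -20 a_3 = 20  ->  a_5 = 1
Truncated series: y(x) = -2 + x + 5 x^2 - x^3 - (55/12) x^4 + x^5 + O(x^6).

a_0 = -2; a_1 = 1; a_2 = 5; a_3 = -1; a_4 = -55/12; a_5 = 1


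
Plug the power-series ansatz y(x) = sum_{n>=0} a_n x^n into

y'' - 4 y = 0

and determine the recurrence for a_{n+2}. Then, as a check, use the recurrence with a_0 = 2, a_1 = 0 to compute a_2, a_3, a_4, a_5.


Substitute y = sum_n a_n x^n into y'' + (const) y = 0.
y''(x) = sum_{n>=0} (n+2)(n+1) a_{n+2} x^n.
The ODE becomes sum_n [(n+2)(n+1) a_{n+2} - 4 a_n] x^n = 0.
Setting each coefficient to zero gives the recurrence:
  (n+2)(n+1) a_{n+2} - 4 a_n = 0,
  a_{n+2} = 4 / ((n+1)(n+2)) a_n.

Check with a_0 = 2, a_1 = 0 (apply the recurrence for n = 0, 1, 2, 3): a_0 = 2, a_1 = 0, a_2 = 4, a_3 = 0, a_4 = 4/3, a_5 = 0.

a_{n+2} = 4/((n+1)(n+2)) * a_n; check: a_0 = 2, a_1 = 0, a_2 = 4, a_3 = 0, a_4 = 4/3, a_5 = 0
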